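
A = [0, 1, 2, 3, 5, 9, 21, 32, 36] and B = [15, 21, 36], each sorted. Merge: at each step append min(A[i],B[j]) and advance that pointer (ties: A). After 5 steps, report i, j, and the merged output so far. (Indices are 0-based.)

i=0 j=0: A[i]=0<=B[j]=15 take 0, i++
i=1 j=0: A[i]=1<=B[j]=15 take 1, i++
i=2 j=0: A[i]=2<=B[j]=15 take 2, i++
i=3 j=0: A[i]=3<=B[j]=15 take 3, i++
i=4 j=0: A[i]=5<=B[j]=15 take 5, i++

i=5, j=0, merged so far=[0, 1, 2, 3, 5]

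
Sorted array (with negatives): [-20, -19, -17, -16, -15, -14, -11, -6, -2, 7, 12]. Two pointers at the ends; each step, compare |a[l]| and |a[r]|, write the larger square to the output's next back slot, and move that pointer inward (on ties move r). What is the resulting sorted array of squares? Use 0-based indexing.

[4, 36, 49, 121, 144, 196, 225, 256, 289, 361, 400]

l=0 r=10: |-20|>|12| out[10]=400, l++
l=1 r=10: |-19|>|12| out[9]=361, l++
l=2 r=10: |-17|>|12| out[8]=289, l++
l=3 r=10: |-16|>|12| out[7]=256, l++
l=4 r=10: |-15|>|12| out[6]=225, l++
l=5 r=10: |-14|>|12| out[5]=196, l++
l=6 r=10: |-11|<=|12| out[4]=144, r--
l=6 r=9: |-11|>|7| out[3]=121, l++
l=7 r=9: |-6|<=|7| out[2]=49, r--
l=7 r=8: |-6|>|-2| out[1]=36, l++
l=8 r=8: |-2|<=|-2| out[0]=4, r--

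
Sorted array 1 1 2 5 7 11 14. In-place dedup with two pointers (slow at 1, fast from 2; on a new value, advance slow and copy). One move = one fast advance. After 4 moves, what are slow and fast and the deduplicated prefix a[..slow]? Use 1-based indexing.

slow=4, fast=6, prefix=[1, 2, 5, 7]

(s=1,f=2) a[fast]=1=a[slow] dup → fast++
(s=1,f=3) a[fast]=2≠a[slow]=1 write a[2]=2 → slow++,fast++
(s=2,f=4) a[fast]=5≠a[slow]=2 write a[3]=5 → slow++,fast++
(s=3,f=5) a[fast]=7≠a[slow]=5 write a[4]=7 → slow++,fast++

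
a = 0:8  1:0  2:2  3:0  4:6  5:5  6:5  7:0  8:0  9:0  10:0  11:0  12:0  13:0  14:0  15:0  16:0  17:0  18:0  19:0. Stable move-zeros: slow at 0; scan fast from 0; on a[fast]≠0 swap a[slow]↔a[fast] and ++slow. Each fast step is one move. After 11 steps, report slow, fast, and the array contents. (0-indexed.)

slow=5, fast=11, a=[8, 2, 6, 5, 5, 0, 0, 0, 0, 0, 0, 0, 0, 0, 0, 0, 0, 0, 0, 0]

(s=0,f=0) a[fast]=8≠0 swap→a[0]=8 → slow++,fast++
(s=1,f=1) a[fast]=0 → fast++
(s=1,f=2) a[fast]=2≠0 swap→a[1]=2 → slow++,fast++
(s=2,f=3) a[fast]=0 → fast++
(s=2,f=4) a[fast]=6≠0 swap→a[2]=6 → slow++,fast++
(s=3,f=5) a[fast]=5≠0 swap→a[3]=5 → slow++,fast++
(s=4,f=6) a[fast]=5≠0 swap→a[4]=5 → slow++,fast++
(s=5,f=7) a[fast]=0 → fast++
(s=5,f=8) a[fast]=0 → fast++
(s=5,f=9) a[fast]=0 → fast++
(s=5,f=10) a[fast]=0 → fast++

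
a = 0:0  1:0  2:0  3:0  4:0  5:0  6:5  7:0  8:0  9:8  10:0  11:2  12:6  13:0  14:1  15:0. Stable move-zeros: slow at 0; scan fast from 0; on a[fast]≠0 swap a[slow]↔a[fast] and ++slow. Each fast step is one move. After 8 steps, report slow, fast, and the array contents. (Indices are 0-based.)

slow=1, fast=8, a=[5, 0, 0, 0, 0, 0, 0, 0, 0, 8, 0, 2, 6, 0, 1, 0]

(s=0,f=0) a[fast]=0 → fast++
(s=0,f=1) a[fast]=0 → fast++
(s=0,f=2) a[fast]=0 → fast++
(s=0,f=3) a[fast]=0 → fast++
(s=0,f=4) a[fast]=0 → fast++
(s=0,f=5) a[fast]=0 → fast++
(s=0,f=6) a[fast]=5≠0 swap→a[0]=5 → slow++,fast++
(s=1,f=7) a[fast]=0 → fast++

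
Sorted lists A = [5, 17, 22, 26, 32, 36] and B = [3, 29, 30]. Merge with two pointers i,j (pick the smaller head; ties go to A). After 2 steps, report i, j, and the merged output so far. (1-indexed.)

[i=1,j=1] A[i]=5>B[j]=3 take 3 → j++
[i=1,j=2] A[i]=5<=B[j]=29 take 5 → i++

i=2, j=2, merged so far=[3, 5]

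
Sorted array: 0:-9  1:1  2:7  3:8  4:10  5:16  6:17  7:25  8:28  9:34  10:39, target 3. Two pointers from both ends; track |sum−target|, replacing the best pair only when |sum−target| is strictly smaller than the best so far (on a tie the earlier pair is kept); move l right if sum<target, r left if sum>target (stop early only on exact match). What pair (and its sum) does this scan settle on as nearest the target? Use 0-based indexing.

pair (-9, 10) with sum 1 (|Δ|=2)

l=0 r=10: -9+39=30 d=27 *, r--
l=0 r=9: -9+34=25 d=22 *, r--
l=0 r=8: -9+28=19 d=16 *, r--
l=0 r=7: -9+25=16 d=13 *, r--
l=0 r=6: -9+17=8 d=5 *, r--
l=0 r=5: -9+16=7 d=4 *, r--
l=0 r=4: -9+10=1 d=2 *, l++
l=1 r=4: 1+10=11 d=8, r--
l=1 r=3: 1+8=9 d=6, r--
l=1 r=2: 1+7=8 d=5, r--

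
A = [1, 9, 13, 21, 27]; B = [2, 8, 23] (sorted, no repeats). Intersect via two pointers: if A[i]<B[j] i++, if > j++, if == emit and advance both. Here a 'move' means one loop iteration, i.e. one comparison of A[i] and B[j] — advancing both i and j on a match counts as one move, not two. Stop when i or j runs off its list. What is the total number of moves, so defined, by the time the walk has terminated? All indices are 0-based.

7 moves

[i=0,j=0] 1<2 → i++
[i=1,j=0] 9>2 → j++
[i=1,j=1] 9>8 → j++
[i=1,j=2] 9<23 → i++
[i=2,j=2] 13<23 → i++
[i=3,j=2] 21<23 → i++
[i=4,j=2] 27>23 → j++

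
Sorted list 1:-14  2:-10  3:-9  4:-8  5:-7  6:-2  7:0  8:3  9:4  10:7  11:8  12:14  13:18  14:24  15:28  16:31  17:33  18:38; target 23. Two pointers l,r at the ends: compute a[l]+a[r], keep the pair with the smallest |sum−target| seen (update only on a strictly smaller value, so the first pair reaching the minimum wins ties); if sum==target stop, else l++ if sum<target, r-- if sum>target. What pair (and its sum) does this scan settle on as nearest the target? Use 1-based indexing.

pair (-10, 33) with sum 23 (|Δ|=0)

[1,18] -14+38=24 d=1 * → r--
[1,17] -14+33=19 d=4 → l++
[2,17] -10+33=23 d=0 * → stop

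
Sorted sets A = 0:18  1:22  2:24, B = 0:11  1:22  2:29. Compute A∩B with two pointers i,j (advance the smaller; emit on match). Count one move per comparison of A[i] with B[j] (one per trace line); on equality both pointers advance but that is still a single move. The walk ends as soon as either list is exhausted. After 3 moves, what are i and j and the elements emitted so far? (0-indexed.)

[i=0,j=0] 18>11 → j++
[i=0,j=1] 18<22 → i++
[i=1,j=1] 22==22 emit → i++,j++

i=2, j=2, emitted=[22]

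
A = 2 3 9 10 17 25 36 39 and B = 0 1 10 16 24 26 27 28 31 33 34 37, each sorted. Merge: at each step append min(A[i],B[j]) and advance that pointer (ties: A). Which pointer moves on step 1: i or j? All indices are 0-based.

i=0 j=0: A[i]=2>B[j]=0 take 0, j++

j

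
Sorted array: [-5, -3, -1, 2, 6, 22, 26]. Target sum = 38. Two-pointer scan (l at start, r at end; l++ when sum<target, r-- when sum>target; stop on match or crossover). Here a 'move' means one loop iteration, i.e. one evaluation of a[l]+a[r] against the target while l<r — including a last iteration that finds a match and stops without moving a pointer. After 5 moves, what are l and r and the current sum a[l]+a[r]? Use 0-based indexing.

l=0 r=6: -5+26=21 <38, l++
l=1 r=6: -3+26=23 <38, l++
l=2 r=6: -1+26=25 <38, l++
l=3 r=6: 2+26=28 <38, l++
l=4 r=6: 6+26=32 <38, l++

l=5, r=6, sum=48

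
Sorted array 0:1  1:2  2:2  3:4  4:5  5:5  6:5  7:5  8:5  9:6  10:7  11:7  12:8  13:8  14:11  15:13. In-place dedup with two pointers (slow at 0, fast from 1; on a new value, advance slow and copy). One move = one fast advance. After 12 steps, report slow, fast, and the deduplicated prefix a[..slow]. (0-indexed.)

slow=0 fast=1: a[fast]=2≠a[slow]=1 write a[1]=2, slow++,fast++
slow=1 fast=2: a[fast]=2=a[slow] dup, fast++
slow=1 fast=3: a[fast]=4≠a[slow]=2 write a[2]=4, slow++,fast++
slow=2 fast=4: a[fast]=5≠a[slow]=4 write a[3]=5, slow++,fast++
slow=3 fast=5: a[fast]=5=a[slow] dup, fast++
slow=3 fast=6: a[fast]=5=a[slow] dup, fast++
slow=3 fast=7: a[fast]=5=a[slow] dup, fast++
slow=3 fast=8: a[fast]=5=a[slow] dup, fast++
slow=3 fast=9: a[fast]=6≠a[slow]=5 write a[4]=6, slow++,fast++
slow=4 fast=10: a[fast]=7≠a[slow]=6 write a[5]=7, slow++,fast++
slow=5 fast=11: a[fast]=7=a[slow] dup, fast++
slow=5 fast=12: a[fast]=8≠a[slow]=7 write a[6]=8, slow++,fast++

slow=6, fast=13, prefix=[1, 2, 4, 5, 6, 7, 8]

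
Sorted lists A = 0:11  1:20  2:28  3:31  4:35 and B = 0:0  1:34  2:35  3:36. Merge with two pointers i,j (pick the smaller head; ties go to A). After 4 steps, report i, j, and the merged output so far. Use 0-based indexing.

[i=0,j=0] A[i]=11>B[j]=0 take 0 → j++
[i=0,j=1] A[i]=11<=B[j]=34 take 11 → i++
[i=1,j=1] A[i]=20<=B[j]=34 take 20 → i++
[i=2,j=1] A[i]=28<=B[j]=34 take 28 → i++

i=3, j=1, merged so far=[0, 11, 20, 28]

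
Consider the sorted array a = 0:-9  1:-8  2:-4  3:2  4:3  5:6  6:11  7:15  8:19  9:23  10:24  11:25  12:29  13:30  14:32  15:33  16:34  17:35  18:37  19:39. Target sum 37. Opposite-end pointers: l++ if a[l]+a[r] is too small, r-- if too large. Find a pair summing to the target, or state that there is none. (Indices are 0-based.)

[0,19] -9+39=30 <37 → l++
[1,19] -8+39=31 <37 → l++
[2,19] -4+39=35 <37 → l++
[3,19] 2+39=41 >37 → r--
[3,18] 2+37=39 >37 → r--
[3,17] 2+35=37 → found

(2, 35)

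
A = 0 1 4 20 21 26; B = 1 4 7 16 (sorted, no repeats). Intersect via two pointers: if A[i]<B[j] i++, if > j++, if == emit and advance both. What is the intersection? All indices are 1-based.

intersection = [1, 4]

[i=1,j=1] 0<1 → i++
[i=2,j=1] 1==1 emit → i++,j++
[i=3,j=2] 4==4 emit → i++,j++
[i=4,j=3] 20>7 → j++
[i=4,j=4] 20>16 → j++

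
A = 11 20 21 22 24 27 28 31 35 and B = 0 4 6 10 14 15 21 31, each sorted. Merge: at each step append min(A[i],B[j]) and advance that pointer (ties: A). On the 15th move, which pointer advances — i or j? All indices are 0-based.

i

i=0 j=0: A[i]=11>B[j]=0 take 0, j++
i=0 j=1: A[i]=11>B[j]=4 take 4, j++
i=0 j=2: A[i]=11>B[j]=6 take 6, j++
i=0 j=3: A[i]=11>B[j]=10 take 10, j++
i=0 j=4: A[i]=11<=B[j]=14 take 11, i++
i=1 j=4: A[i]=20>B[j]=14 take 14, j++
i=1 j=5: A[i]=20>B[j]=15 take 15, j++
i=1 j=6: A[i]=20<=B[j]=21 take 20, i++
i=2 j=6: A[i]=21<=B[j]=21 take 21, i++
i=3 j=6: A[i]=22>B[j]=21 take 21, j++
i=3 j=7: A[i]=22<=B[j]=31 take 22, i++
i=4 j=7: A[i]=24<=B[j]=31 take 24, i++
i=5 j=7: A[i]=27<=B[j]=31 take 27, i++
i=6 j=7: A[i]=28<=B[j]=31 take 28, i++
i=7 j=7: A[i]=31<=B[j]=31 take 31, i++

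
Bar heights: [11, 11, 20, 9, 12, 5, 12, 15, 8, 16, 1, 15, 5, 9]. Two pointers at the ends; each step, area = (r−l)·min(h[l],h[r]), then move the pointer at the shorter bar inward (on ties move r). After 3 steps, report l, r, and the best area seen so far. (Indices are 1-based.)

l=2, r=12, best area=121

[1,14] min(11,9)*13=117 best=117 * → r--
[1,13] min(11,5)*12=60 best=117 → r--
[1,12] min(11,15)*11=121 best=121 * → l++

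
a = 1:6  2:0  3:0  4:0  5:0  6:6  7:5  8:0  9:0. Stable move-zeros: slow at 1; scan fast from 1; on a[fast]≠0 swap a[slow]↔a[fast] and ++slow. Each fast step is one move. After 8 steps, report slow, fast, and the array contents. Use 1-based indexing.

slow=1 fast=1: a[fast]=6≠0 swap→a[1]=6, slow++,fast++
slow=2 fast=2: a[fast]=0, fast++
slow=2 fast=3: a[fast]=0, fast++
slow=2 fast=4: a[fast]=0, fast++
slow=2 fast=5: a[fast]=0, fast++
slow=2 fast=6: a[fast]=6≠0 swap→a[2]=6, slow++,fast++
slow=3 fast=7: a[fast]=5≠0 swap→a[3]=5, slow++,fast++
slow=4 fast=8: a[fast]=0, fast++

slow=4, fast=9, a=[6, 6, 5, 0, 0, 0, 0, 0, 0]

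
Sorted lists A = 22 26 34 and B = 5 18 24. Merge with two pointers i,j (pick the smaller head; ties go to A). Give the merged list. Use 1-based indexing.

[i=1,j=1] A[i]=22>B[j]=5 take 5 → j++
[i=1,j=2] A[i]=22>B[j]=18 take 18 → j++
[i=1,j=3] A[i]=22<=B[j]=24 take 22 → i++
[i=2,j=3] A[i]=26>B[j]=24 take 24 → j++
[i=2,j=4] B done, take A[i]=26 → i++
[i=3,j=4] B done, take A[i]=34 → i++

[5, 18, 22, 24, 26, 34]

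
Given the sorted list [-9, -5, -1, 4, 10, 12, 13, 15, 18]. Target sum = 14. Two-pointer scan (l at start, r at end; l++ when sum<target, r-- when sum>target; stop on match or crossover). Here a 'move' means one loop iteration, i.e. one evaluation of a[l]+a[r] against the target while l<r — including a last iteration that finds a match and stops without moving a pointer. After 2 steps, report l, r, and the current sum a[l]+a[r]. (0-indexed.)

l=2, r=8, sum=17

[0,8] -9+18=9 <14 → l++
[1,8] -5+18=13 <14 → l++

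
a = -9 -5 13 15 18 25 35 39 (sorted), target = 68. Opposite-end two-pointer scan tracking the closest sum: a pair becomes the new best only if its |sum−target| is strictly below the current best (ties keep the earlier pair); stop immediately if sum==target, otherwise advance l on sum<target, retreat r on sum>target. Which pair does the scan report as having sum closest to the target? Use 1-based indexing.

pair (25, 39) with sum 64 (|Δ|=4)

l=1 r=8: -9+39=30 d=38 *, l++
l=2 r=8: -5+39=34 d=34 *, l++
l=3 r=8: 13+39=52 d=16 *, l++
l=4 r=8: 15+39=54 d=14 *, l++
l=5 r=8: 18+39=57 d=11 *, l++
l=6 r=8: 25+39=64 d=4 *, l++
l=7 r=8: 35+39=74 d=6, r--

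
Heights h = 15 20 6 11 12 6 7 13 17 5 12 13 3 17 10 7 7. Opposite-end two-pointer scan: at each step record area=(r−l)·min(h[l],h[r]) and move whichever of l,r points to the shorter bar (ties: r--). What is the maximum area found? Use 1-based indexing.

l=1 r=17: min(15,7)*16=112 best=112 *, r--
l=1 r=16: min(15,7)*15=105 best=112, r--
l=1 r=15: min(15,10)*14=140 best=140 *, r--
l=1 r=14: min(15,17)*13=195 best=195 *, l++
l=2 r=14: min(20,17)*12=204 best=204 *, r--
l=2 r=13: min(20,3)*11=33 best=204, r--
l=2 r=12: min(20,13)*10=130 best=204, r--
l=2 r=11: min(20,12)*9=108 best=204, r--
l=2 r=10: min(20,5)*8=40 best=204, r--
l=2 r=9: min(20,17)*7=119 best=204, r--
l=2 r=8: min(20,13)*6=78 best=204, r--
l=2 r=7: min(20,7)*5=35 best=204, r--
l=2 r=6: min(20,6)*4=24 best=204, r--
l=2 r=5: min(20,12)*3=36 best=204, r--
l=2 r=4: min(20,11)*2=22 best=204, r--
l=2 r=3: min(20,6)*1=6 best=204, r--

max area = 204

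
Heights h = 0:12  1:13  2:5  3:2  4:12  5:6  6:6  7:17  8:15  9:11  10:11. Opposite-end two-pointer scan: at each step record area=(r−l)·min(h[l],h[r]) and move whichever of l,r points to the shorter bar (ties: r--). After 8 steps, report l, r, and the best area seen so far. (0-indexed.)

l=6, r=8, best area=110

l=0 r=10: min(12,11)*10=110 best=110 *, r--
l=0 r=9: min(12,11)*9=99 best=110, r--
l=0 r=8: min(12,15)*8=96 best=110, l++
l=1 r=8: min(13,15)*7=91 best=110, l++
l=2 r=8: min(5,15)*6=30 best=110, l++
l=3 r=8: min(2,15)*5=10 best=110, l++
l=4 r=8: min(12,15)*4=48 best=110, l++
l=5 r=8: min(6,15)*3=18 best=110, l++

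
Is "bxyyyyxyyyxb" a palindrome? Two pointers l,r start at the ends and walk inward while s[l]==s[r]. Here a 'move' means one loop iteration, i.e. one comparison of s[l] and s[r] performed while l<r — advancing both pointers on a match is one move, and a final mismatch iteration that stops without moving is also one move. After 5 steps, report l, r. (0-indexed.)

l=0 r=11: 'b'=='b', l++,r--
l=1 r=10: 'x'=='x', l++,r--
l=2 r=9: 'y'=='y', l++,r--
l=3 r=8: 'y'=='y', l++,r--
l=4 r=7: 'y'=='y', l++,r--

l=5, r=6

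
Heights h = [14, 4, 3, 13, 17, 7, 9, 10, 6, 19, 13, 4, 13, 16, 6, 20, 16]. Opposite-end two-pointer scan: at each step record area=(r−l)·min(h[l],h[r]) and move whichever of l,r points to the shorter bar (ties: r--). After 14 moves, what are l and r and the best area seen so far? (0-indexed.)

l=13, r=15, best area=224

[0,16] min(14,16)*16=224 best=224 * → l++
[1,16] min(4,16)*15=60 best=224 → l++
[2,16] min(3,16)*14=42 best=224 → l++
[3,16] min(13,16)*13=169 best=224 → l++
[4,16] min(17,16)*12=192 best=224 → r--
[4,15] min(17,20)*11=187 best=224 → l++
[5,15] min(7,20)*10=70 best=224 → l++
[6,15] min(9,20)*9=81 best=224 → l++
[7,15] min(10,20)*8=80 best=224 → l++
[8,15] min(6,20)*7=42 best=224 → l++
[9,15] min(19,20)*6=114 best=224 → l++
[10,15] min(13,20)*5=65 best=224 → l++
[11,15] min(4,20)*4=16 best=224 → l++
[12,15] min(13,20)*3=39 best=224 → l++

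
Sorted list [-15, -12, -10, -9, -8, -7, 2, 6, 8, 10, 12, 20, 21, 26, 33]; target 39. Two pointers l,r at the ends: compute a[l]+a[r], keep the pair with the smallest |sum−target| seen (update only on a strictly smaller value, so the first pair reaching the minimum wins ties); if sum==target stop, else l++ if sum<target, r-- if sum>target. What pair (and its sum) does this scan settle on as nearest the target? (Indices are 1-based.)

[1,15] -15+33=18 d=21 * → l++
[2,15] -12+33=21 d=18 * → l++
[3,15] -10+33=23 d=16 * → l++
[4,15] -9+33=24 d=15 * → l++
[5,15] -8+33=25 d=14 * → l++
[6,15] -7+33=26 d=13 * → l++
[7,15] 2+33=35 d=4 * → l++
[8,15] 6+33=39 d=0 * → stop

pair (6, 33) with sum 39 (|Δ|=0)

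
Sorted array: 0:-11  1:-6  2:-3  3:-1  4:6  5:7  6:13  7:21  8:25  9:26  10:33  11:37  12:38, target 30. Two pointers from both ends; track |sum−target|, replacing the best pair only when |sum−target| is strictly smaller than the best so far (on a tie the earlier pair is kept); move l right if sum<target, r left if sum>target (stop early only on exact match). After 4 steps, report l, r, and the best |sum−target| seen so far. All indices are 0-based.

l=2, r=10, best |Δ|=1

l=0 r=12: -11+38=27 d=3 *, l++
l=1 r=12: -6+38=32 d=2 *, r--
l=1 r=11: -6+37=31 d=1 *, r--
l=1 r=10: -6+33=27 d=3, l++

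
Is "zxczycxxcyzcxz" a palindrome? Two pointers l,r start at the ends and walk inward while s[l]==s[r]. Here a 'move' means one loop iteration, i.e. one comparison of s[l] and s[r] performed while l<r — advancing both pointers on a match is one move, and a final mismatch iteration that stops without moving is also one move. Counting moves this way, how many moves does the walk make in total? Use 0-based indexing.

7 moves

[0,13] 'z'=='z' → l++,r--
[1,12] 'x'=='x' → l++,r--
[2,11] 'c'=='c' → l++,r--
[3,10] 'z'=='z' → l++,r--
[4,9] 'y'=='y' → l++,r--
[5,8] 'c'=='c' → l++,r--
[6,7] 'x'=='x' → l++,r--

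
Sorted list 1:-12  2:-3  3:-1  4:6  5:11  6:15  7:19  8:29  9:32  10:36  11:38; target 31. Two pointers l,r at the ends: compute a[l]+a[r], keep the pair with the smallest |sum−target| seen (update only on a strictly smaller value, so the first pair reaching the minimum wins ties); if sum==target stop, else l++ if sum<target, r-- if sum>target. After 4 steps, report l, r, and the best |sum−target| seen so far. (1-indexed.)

l=3, r=9, best |Δ|=2

l=1 r=11: -12+38=26 d=5 *, l++
l=2 r=11: -3+38=35 d=4 *, r--
l=2 r=10: -3+36=33 d=2 *, r--
l=2 r=9: -3+32=29 d=2, l++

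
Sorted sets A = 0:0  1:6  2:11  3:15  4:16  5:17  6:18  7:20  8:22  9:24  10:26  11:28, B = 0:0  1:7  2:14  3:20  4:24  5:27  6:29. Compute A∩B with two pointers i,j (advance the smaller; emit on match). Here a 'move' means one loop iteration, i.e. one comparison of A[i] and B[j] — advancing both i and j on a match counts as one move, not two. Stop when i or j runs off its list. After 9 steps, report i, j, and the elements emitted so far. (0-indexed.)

[i=0,j=0] 0==0 emit → i++,j++
[i=1,j=1] 6<7 → i++
[i=2,j=1] 11>7 → j++
[i=2,j=2] 11<14 → i++
[i=3,j=2] 15>14 → j++
[i=3,j=3] 15<20 → i++
[i=4,j=3] 16<20 → i++
[i=5,j=3] 17<20 → i++
[i=6,j=3] 18<20 → i++

i=7, j=3, emitted=[0]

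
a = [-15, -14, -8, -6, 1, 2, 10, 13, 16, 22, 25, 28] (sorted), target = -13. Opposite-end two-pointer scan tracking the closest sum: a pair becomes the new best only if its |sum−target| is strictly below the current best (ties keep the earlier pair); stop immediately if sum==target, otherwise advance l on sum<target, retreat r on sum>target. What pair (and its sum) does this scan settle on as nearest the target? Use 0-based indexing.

pair (-15, 2) with sum -13 (|Δ|=0)

l=0 r=11: -15+28=13 d=26 *, r--
l=0 r=10: -15+25=10 d=23 *, r--
l=0 r=9: -15+22=7 d=20 *, r--
l=0 r=8: -15+16=1 d=14 *, r--
l=0 r=7: -15+13=-2 d=11 *, r--
l=0 r=6: -15+10=-5 d=8 *, r--
l=0 r=5: -15+2=-13 d=0 *, stop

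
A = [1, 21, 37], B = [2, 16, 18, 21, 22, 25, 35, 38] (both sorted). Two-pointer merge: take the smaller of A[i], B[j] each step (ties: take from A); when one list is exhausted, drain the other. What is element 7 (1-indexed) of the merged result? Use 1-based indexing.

merged[7] = 22

i=1 j=1: A[i]=1<=B[j]=2 take 1, i++
i=2 j=1: A[i]=21>B[j]=2 take 2, j++
i=2 j=2: A[i]=21>B[j]=16 take 16, j++
i=2 j=3: A[i]=21>B[j]=18 take 18, j++
i=2 j=4: A[i]=21<=B[j]=21 take 21, i++
i=3 j=4: A[i]=37>B[j]=21 take 21, j++
i=3 j=5: A[i]=37>B[j]=22 take 22, j++
i=3 j=6: A[i]=37>B[j]=25 take 25, j++
i=3 j=7: A[i]=37>B[j]=35 take 35, j++
i=3 j=8: A[i]=37<=B[j]=38 take 37, i++
i=4 j=8: A done, take B[j]=38, j++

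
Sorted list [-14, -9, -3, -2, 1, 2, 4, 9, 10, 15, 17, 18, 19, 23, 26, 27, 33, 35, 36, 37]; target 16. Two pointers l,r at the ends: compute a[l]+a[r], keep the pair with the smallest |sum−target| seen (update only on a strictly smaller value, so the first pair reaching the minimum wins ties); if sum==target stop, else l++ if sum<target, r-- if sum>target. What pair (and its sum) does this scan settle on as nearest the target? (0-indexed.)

l=0 r=19: -14+37=23 d=7 *, r--
l=0 r=18: -14+36=22 d=6 *, r--
l=0 r=17: -14+35=21 d=5 *, r--
l=0 r=16: -14+33=19 d=3 *, r--
l=0 r=15: -14+27=13 d=3, l++
l=1 r=15: -9+27=18 d=2 *, r--
l=1 r=14: -9+26=17 d=1 *, r--
l=1 r=13: -9+23=14 d=2, l++
l=2 r=13: -3+23=20 d=4, r--
l=2 r=12: -3+19=16 d=0 *, stop

pair (-3, 19) with sum 16 (|Δ|=0)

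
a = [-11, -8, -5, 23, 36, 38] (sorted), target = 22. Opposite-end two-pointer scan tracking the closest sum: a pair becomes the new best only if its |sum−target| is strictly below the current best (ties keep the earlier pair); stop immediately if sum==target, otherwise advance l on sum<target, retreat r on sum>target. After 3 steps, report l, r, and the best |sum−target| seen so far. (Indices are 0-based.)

l=0 r=5: -11+38=27 d=5 *, r--
l=0 r=4: -11+36=25 d=3 *, r--
l=0 r=3: -11+23=12 d=10, l++

l=1, r=3, best |Δ|=3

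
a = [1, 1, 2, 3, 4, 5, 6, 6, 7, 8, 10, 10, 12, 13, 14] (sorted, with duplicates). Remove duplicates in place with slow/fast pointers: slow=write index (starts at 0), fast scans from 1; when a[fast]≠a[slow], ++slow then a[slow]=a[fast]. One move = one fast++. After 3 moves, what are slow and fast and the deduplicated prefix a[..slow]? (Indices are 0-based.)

(s=0,f=1) a[fast]=1=a[slow] dup → fast++
(s=0,f=2) a[fast]=2≠a[slow]=1 write a[1]=2 → slow++,fast++
(s=1,f=3) a[fast]=3≠a[slow]=2 write a[2]=3 → slow++,fast++

slow=2, fast=4, prefix=[1, 2, 3]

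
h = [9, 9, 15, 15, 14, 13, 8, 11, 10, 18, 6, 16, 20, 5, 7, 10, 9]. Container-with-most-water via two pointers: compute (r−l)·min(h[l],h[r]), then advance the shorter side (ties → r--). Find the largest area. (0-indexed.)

l=0 r=16: min(9,9)*16=144 best=144 *, r--
l=0 r=15: min(9,10)*15=135 best=144, l++
l=1 r=15: min(9,10)*14=126 best=144, l++
l=2 r=15: min(15,10)*13=130 best=144, r--
l=2 r=14: min(15,7)*12=84 best=144, r--
l=2 r=13: min(15,5)*11=55 best=144, r--
l=2 r=12: min(15,20)*10=150 best=150 *, l++
l=3 r=12: min(15,20)*9=135 best=150, l++
l=4 r=12: min(14,20)*8=112 best=150, l++
l=5 r=12: min(13,20)*7=91 best=150, l++
l=6 r=12: min(8,20)*6=48 best=150, l++
l=7 r=12: min(11,20)*5=55 best=150, l++
l=8 r=12: min(10,20)*4=40 best=150, l++
l=9 r=12: min(18,20)*3=54 best=150, l++
l=10 r=12: min(6,20)*2=12 best=150, l++
l=11 r=12: min(16,20)*1=16 best=150, l++

max area = 150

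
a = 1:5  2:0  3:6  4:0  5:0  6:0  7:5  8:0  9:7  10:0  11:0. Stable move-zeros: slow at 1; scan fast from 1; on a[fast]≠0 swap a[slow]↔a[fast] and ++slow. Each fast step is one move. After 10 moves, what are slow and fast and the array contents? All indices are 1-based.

(s=1,f=1) a[fast]=5≠0 swap→a[1]=5 → slow++,fast++
(s=2,f=2) a[fast]=0 → fast++
(s=2,f=3) a[fast]=6≠0 swap→a[2]=6 → slow++,fast++
(s=3,f=4) a[fast]=0 → fast++
(s=3,f=5) a[fast]=0 → fast++
(s=3,f=6) a[fast]=0 → fast++
(s=3,f=7) a[fast]=5≠0 swap→a[3]=5 → slow++,fast++
(s=4,f=8) a[fast]=0 → fast++
(s=4,f=9) a[fast]=7≠0 swap→a[4]=7 → slow++,fast++
(s=5,f=10) a[fast]=0 → fast++

slow=5, fast=11, a=[5, 6, 5, 7, 0, 0, 0, 0, 0, 0, 0]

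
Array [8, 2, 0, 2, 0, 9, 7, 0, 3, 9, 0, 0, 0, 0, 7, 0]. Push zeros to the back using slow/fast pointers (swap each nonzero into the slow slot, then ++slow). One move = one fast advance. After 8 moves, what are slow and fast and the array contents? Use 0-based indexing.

slow=5, fast=8, a=[8, 2, 2, 9, 7, 0, 0, 0, 3, 9, 0, 0, 0, 0, 7, 0]

(s=0,f=0) a[fast]=8≠0 swap→a[0]=8 → slow++,fast++
(s=1,f=1) a[fast]=2≠0 swap→a[1]=2 → slow++,fast++
(s=2,f=2) a[fast]=0 → fast++
(s=2,f=3) a[fast]=2≠0 swap→a[2]=2 → slow++,fast++
(s=3,f=4) a[fast]=0 → fast++
(s=3,f=5) a[fast]=9≠0 swap→a[3]=9 → slow++,fast++
(s=4,f=6) a[fast]=7≠0 swap→a[4]=7 → slow++,fast++
(s=5,f=7) a[fast]=0 → fast++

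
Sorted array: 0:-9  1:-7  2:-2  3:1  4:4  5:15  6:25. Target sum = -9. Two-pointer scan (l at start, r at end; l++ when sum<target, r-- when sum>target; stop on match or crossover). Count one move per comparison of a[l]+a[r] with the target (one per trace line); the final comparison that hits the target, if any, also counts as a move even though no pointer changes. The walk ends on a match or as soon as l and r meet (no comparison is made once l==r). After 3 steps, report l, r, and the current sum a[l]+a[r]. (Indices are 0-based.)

l=0, r=3, sum=-8

l=0 r=6: -9+25=16 >-9, r--
l=0 r=5: -9+15=6 >-9, r--
l=0 r=4: -9+4=-5 >-9, r--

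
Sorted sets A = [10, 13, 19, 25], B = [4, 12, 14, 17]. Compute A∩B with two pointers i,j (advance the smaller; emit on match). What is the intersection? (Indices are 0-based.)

[i=0,j=0] 10>4 → j++
[i=0,j=1] 10<12 → i++
[i=1,j=1] 13>12 → j++
[i=1,j=2] 13<14 → i++
[i=2,j=2] 19>14 → j++
[i=2,j=3] 19>17 → j++

intersection = []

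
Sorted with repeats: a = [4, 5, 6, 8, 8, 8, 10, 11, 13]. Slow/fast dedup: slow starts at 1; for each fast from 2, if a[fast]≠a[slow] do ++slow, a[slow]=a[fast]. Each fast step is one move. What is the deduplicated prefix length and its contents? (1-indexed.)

slow=1 fast=2: a[fast]=5≠a[slow]=4 write a[2]=5, slow++,fast++
slow=2 fast=3: a[fast]=6≠a[slow]=5 write a[3]=6, slow++,fast++
slow=3 fast=4: a[fast]=8≠a[slow]=6 write a[4]=8, slow++,fast++
slow=4 fast=5: a[fast]=8=a[slow] dup, fast++
slow=4 fast=6: a[fast]=8=a[slow] dup, fast++
slow=4 fast=7: a[fast]=10≠a[slow]=8 write a[5]=10, slow++,fast++
slow=5 fast=8: a[fast]=11≠a[slow]=10 write a[6]=11, slow++,fast++
slow=6 fast=9: a[fast]=13≠a[slow]=11 write a[7]=13, slow++,fast++

length 7; prefix = [4, 5, 6, 8, 10, 11, 13]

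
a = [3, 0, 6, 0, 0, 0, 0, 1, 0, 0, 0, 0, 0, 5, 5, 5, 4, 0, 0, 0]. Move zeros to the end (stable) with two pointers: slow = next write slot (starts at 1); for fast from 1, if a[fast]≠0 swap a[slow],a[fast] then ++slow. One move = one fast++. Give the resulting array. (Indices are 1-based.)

[3, 6, 1, 5, 5, 5, 4, 0, 0, 0, 0, 0, 0, 0, 0, 0, 0, 0, 0, 0]

(s=1,f=1) a[fast]=3≠0 swap→a[1]=3 → slow++,fast++
(s=2,f=2) a[fast]=0 → fast++
(s=2,f=3) a[fast]=6≠0 swap→a[2]=6 → slow++,fast++
(s=3,f=4) a[fast]=0 → fast++
(s=3,f=5) a[fast]=0 → fast++
(s=3,f=6) a[fast]=0 → fast++
(s=3,f=7) a[fast]=0 → fast++
(s=3,f=8) a[fast]=1≠0 swap→a[3]=1 → slow++,fast++
(s=4,f=9) a[fast]=0 → fast++
(s=4,f=10) a[fast]=0 → fast++
(s=4,f=11) a[fast]=0 → fast++
(s=4,f=12) a[fast]=0 → fast++
(s=4,f=13) a[fast]=0 → fast++
(s=4,f=14) a[fast]=5≠0 swap→a[4]=5 → slow++,fast++
(s=5,f=15) a[fast]=5≠0 swap→a[5]=5 → slow++,fast++
(s=6,f=16) a[fast]=5≠0 swap→a[6]=5 → slow++,fast++
(s=7,f=17) a[fast]=4≠0 swap→a[7]=4 → slow++,fast++
(s=8,f=18) a[fast]=0 → fast++
(s=8,f=19) a[fast]=0 → fast++
(s=8,f=20) a[fast]=0 → fast++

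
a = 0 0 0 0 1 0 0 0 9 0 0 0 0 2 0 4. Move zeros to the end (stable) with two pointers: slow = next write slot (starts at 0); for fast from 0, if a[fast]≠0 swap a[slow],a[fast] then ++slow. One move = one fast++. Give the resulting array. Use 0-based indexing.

[1, 9, 2, 4, 0, 0, 0, 0, 0, 0, 0, 0, 0, 0, 0, 0]

(s=0,f=0) a[fast]=0 → fast++
(s=0,f=1) a[fast]=0 → fast++
(s=0,f=2) a[fast]=0 → fast++
(s=0,f=3) a[fast]=0 → fast++
(s=0,f=4) a[fast]=1≠0 swap→a[0]=1 → slow++,fast++
(s=1,f=5) a[fast]=0 → fast++
(s=1,f=6) a[fast]=0 → fast++
(s=1,f=7) a[fast]=0 → fast++
(s=1,f=8) a[fast]=9≠0 swap→a[1]=9 → slow++,fast++
(s=2,f=9) a[fast]=0 → fast++
(s=2,f=10) a[fast]=0 → fast++
(s=2,f=11) a[fast]=0 → fast++
(s=2,f=12) a[fast]=0 → fast++
(s=2,f=13) a[fast]=2≠0 swap→a[2]=2 → slow++,fast++
(s=3,f=14) a[fast]=0 → fast++
(s=3,f=15) a[fast]=4≠0 swap→a[3]=4 → slow++,fast++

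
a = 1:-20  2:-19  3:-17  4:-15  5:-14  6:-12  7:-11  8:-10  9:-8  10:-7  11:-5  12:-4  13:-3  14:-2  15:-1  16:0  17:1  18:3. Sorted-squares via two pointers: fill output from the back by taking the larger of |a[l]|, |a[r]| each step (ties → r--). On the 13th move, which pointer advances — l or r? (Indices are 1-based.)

r

l=1 r=18: |-20|>|3| out[18]=400, l++
l=2 r=18: |-19|>|3| out[17]=361, l++
l=3 r=18: |-17|>|3| out[16]=289, l++
l=4 r=18: |-15|>|3| out[15]=225, l++
l=5 r=18: |-14|>|3| out[14]=196, l++
l=6 r=18: |-12|>|3| out[13]=144, l++
l=7 r=18: |-11|>|3| out[12]=121, l++
l=8 r=18: |-10|>|3| out[11]=100, l++
l=9 r=18: |-8|>|3| out[10]=64, l++
l=10 r=18: |-7|>|3| out[9]=49, l++
l=11 r=18: |-5|>|3| out[8]=25, l++
l=12 r=18: |-4|>|3| out[7]=16, l++
l=13 r=18: |-3|<=|3| out[6]=9, r--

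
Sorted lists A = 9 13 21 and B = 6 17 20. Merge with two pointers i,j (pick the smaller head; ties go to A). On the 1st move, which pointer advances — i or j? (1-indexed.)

i=1 j=1: A[i]=9>B[j]=6 take 6, j++

j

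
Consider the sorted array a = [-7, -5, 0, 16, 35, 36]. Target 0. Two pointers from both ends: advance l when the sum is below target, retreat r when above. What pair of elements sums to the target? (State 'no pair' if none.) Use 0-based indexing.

no pair

[0,5] -7+36=29 >0 → r--
[0,4] -7+35=28 >0 → r--
[0,3] -7+16=9 >0 → r--
[0,2] -7+0=-7 <0 → l++
[1,2] -5+0=-5 <0 → l++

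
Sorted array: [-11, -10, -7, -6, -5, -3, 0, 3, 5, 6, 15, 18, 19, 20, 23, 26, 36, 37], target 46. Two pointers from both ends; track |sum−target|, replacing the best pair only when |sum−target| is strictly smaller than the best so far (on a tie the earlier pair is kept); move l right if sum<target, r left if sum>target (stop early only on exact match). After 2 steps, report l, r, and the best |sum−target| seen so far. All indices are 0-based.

l=2, r=17, best |Δ|=19

l=0 r=17: -11+37=26 d=20 *, l++
l=1 r=17: -10+37=27 d=19 *, l++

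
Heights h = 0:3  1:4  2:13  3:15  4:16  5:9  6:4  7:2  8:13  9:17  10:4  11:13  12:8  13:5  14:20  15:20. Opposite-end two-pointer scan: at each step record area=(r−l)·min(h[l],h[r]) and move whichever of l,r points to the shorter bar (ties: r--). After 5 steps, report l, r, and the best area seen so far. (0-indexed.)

l=0 r=15: min(3,20)*15=45 best=45 *, l++
l=1 r=15: min(4,20)*14=56 best=56 *, l++
l=2 r=15: min(13,20)*13=169 best=169 *, l++
l=3 r=15: min(15,20)*12=180 best=180 *, l++
l=4 r=15: min(16,20)*11=176 best=180, l++

l=5, r=15, best area=180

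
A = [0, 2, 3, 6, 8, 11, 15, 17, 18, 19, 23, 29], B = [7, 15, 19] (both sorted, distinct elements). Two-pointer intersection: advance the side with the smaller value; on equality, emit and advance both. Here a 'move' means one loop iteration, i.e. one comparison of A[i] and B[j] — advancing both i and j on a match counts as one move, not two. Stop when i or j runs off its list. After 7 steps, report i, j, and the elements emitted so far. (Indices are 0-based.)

i=6, j=1, emitted=[]

[i=0,j=0] 0<7 → i++
[i=1,j=0] 2<7 → i++
[i=2,j=0] 3<7 → i++
[i=3,j=0] 6<7 → i++
[i=4,j=0] 8>7 → j++
[i=4,j=1] 8<15 → i++
[i=5,j=1] 11<15 → i++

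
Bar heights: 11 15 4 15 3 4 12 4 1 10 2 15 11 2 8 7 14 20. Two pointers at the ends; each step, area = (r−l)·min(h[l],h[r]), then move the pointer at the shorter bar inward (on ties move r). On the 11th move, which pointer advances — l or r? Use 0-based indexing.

l

[0,17] min(11,20)*17=187 best=187 * → l++
[1,17] min(15,20)*16=240 best=240 * → l++
[2,17] min(4,20)*15=60 best=240 → l++
[3,17] min(15,20)*14=210 best=240 → l++
[4,17] min(3,20)*13=39 best=240 → l++
[5,17] min(4,20)*12=48 best=240 → l++
[6,17] min(12,20)*11=132 best=240 → l++
[7,17] min(4,20)*10=40 best=240 → l++
[8,17] min(1,20)*9=9 best=240 → l++
[9,17] min(10,20)*8=80 best=240 → l++
[10,17] min(2,20)*7=14 best=240 → l++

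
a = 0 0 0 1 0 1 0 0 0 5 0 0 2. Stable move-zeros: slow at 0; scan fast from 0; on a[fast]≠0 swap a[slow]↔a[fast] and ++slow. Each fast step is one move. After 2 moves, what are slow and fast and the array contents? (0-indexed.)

slow=0, fast=2, a=[0, 0, 0, 1, 0, 1, 0, 0, 0, 5, 0, 0, 2]

slow=0 fast=0: a[fast]=0, fast++
slow=0 fast=1: a[fast]=0, fast++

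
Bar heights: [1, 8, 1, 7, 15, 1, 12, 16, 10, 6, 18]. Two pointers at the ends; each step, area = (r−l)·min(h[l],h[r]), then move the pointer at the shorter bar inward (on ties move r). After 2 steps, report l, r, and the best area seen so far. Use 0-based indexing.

l=2, r=10, best area=72

l=0 r=10: min(1,18)*10=10 best=10 *, l++
l=1 r=10: min(8,18)*9=72 best=72 *, l++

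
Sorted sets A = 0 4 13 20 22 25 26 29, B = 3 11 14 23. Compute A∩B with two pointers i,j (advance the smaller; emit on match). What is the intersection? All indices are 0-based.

i=0 j=0: 0<3, i++
i=1 j=0: 4>3, j++
i=1 j=1: 4<11, i++
i=2 j=1: 13>11, j++
i=2 j=2: 13<14, i++
i=3 j=2: 20>14, j++
i=3 j=3: 20<23, i++
i=4 j=3: 22<23, i++
i=5 j=3: 25>23, j++

intersection = []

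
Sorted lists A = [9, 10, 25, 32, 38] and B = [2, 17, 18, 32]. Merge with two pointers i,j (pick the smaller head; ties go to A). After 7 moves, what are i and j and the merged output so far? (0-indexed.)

i=4, j=3, merged so far=[2, 9, 10, 17, 18, 25, 32]

i=0 j=0: A[i]=9>B[j]=2 take 2, j++
i=0 j=1: A[i]=9<=B[j]=17 take 9, i++
i=1 j=1: A[i]=10<=B[j]=17 take 10, i++
i=2 j=1: A[i]=25>B[j]=17 take 17, j++
i=2 j=2: A[i]=25>B[j]=18 take 18, j++
i=2 j=3: A[i]=25<=B[j]=32 take 25, i++
i=3 j=3: A[i]=32<=B[j]=32 take 32, i++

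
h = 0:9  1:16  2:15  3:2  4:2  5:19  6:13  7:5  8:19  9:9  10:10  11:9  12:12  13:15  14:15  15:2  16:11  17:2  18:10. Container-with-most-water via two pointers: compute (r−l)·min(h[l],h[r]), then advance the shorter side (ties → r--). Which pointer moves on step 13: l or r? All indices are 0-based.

l

[0,18] min(9,10)*18=162 best=162 * → l++
[1,18] min(16,10)*17=170 best=170 * → r--
[1,17] min(16,2)*16=32 best=170 → r--
[1,16] min(16,11)*15=165 best=170 → r--
[1,15] min(16,2)*14=28 best=170 → r--
[1,14] min(16,15)*13=195 best=195 * → r--
[1,13] min(16,15)*12=180 best=195 → r--
[1,12] min(16,12)*11=132 best=195 → r--
[1,11] min(16,9)*10=90 best=195 → r--
[1,10] min(16,10)*9=90 best=195 → r--
[1,9] min(16,9)*8=72 best=195 → r--
[1,8] min(16,19)*7=112 best=195 → l++
[2,8] min(15,19)*6=90 best=195 → l++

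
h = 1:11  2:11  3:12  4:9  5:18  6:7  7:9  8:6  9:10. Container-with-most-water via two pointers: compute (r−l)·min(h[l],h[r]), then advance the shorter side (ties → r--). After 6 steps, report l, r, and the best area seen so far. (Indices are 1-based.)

l=3, r=5, best area=80

[1,9] min(11,10)*8=80 best=80 * → r--
[1,8] min(11,6)*7=42 best=80 → r--
[1,7] min(11,9)*6=54 best=80 → r--
[1,6] min(11,7)*5=35 best=80 → r--
[1,5] min(11,18)*4=44 best=80 → l++
[2,5] min(11,18)*3=33 best=80 → l++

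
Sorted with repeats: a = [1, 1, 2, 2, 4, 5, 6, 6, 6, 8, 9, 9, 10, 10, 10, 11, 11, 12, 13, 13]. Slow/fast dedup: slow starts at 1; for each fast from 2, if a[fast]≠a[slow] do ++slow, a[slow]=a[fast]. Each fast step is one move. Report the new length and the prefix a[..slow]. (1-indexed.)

length 11; prefix = [1, 2, 4, 5, 6, 8, 9, 10, 11, 12, 13]

(s=1,f=2) a[fast]=1=a[slow] dup → fast++
(s=1,f=3) a[fast]=2≠a[slow]=1 write a[2]=2 → slow++,fast++
(s=2,f=4) a[fast]=2=a[slow] dup → fast++
(s=2,f=5) a[fast]=4≠a[slow]=2 write a[3]=4 → slow++,fast++
(s=3,f=6) a[fast]=5≠a[slow]=4 write a[4]=5 → slow++,fast++
(s=4,f=7) a[fast]=6≠a[slow]=5 write a[5]=6 → slow++,fast++
(s=5,f=8) a[fast]=6=a[slow] dup → fast++
(s=5,f=9) a[fast]=6=a[slow] dup → fast++
(s=5,f=10) a[fast]=8≠a[slow]=6 write a[6]=8 → slow++,fast++
(s=6,f=11) a[fast]=9≠a[slow]=8 write a[7]=9 → slow++,fast++
(s=7,f=12) a[fast]=9=a[slow] dup → fast++
(s=7,f=13) a[fast]=10≠a[slow]=9 write a[8]=10 → slow++,fast++
(s=8,f=14) a[fast]=10=a[slow] dup → fast++
(s=8,f=15) a[fast]=10=a[slow] dup → fast++
(s=8,f=16) a[fast]=11≠a[slow]=10 write a[9]=11 → slow++,fast++
(s=9,f=17) a[fast]=11=a[slow] dup → fast++
(s=9,f=18) a[fast]=12≠a[slow]=11 write a[10]=12 → slow++,fast++
(s=10,f=19) a[fast]=13≠a[slow]=12 write a[11]=13 → slow++,fast++
(s=11,f=20) a[fast]=13=a[slow] dup → fast++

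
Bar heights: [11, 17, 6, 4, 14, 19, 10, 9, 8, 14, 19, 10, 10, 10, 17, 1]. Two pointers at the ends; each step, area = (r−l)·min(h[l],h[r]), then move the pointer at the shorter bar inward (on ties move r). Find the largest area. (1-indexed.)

max area = 221

[1,16] min(11,1)*15=15 best=15 * → r--
[1,15] min(11,17)*14=154 best=154 * → l++
[2,15] min(17,17)*13=221 best=221 * → r--
[2,14] min(17,10)*12=120 best=221 → r--
[2,13] min(17,10)*11=110 best=221 → r--
[2,12] min(17,10)*10=100 best=221 → r--
[2,11] min(17,19)*9=153 best=221 → l++
[3,11] min(6,19)*8=48 best=221 → l++
[4,11] min(4,19)*7=28 best=221 → l++
[5,11] min(14,19)*6=84 best=221 → l++
[6,11] min(19,19)*5=95 best=221 → r--
[6,10] min(19,14)*4=56 best=221 → r--
[6,9] min(19,8)*3=24 best=221 → r--
[6,8] min(19,9)*2=18 best=221 → r--
[6,7] min(19,10)*1=10 best=221 → r--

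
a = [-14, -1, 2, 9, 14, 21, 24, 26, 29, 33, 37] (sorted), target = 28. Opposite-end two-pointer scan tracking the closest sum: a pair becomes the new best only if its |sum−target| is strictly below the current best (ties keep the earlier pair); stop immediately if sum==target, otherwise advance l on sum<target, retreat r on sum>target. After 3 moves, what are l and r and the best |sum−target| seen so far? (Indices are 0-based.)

l=1, r=8, best |Δ|=4

[0,10] -14+37=23 d=5 * → l++
[1,10] -1+37=36 d=8 → r--
[1,9] -1+33=32 d=4 * → r--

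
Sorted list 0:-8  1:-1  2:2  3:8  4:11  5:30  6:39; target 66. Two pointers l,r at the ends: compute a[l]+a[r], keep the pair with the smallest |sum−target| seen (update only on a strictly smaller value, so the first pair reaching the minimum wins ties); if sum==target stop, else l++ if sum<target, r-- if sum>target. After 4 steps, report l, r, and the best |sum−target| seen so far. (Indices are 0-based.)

l=0 r=6: -8+39=31 d=35 *, l++
l=1 r=6: -1+39=38 d=28 *, l++
l=2 r=6: 2+39=41 d=25 *, l++
l=3 r=6: 8+39=47 d=19 *, l++

l=4, r=6, best |Δ|=19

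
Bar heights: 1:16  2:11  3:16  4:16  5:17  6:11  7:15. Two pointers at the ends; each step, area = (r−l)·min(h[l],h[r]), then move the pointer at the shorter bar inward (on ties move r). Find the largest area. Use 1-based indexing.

max area = 90

l=1 r=7: min(16,15)*6=90 best=90 *, r--
l=1 r=6: min(16,11)*5=55 best=90, r--
l=1 r=5: min(16,17)*4=64 best=90, l++
l=2 r=5: min(11,17)*3=33 best=90, l++
l=3 r=5: min(16,17)*2=32 best=90, l++
l=4 r=5: min(16,17)*1=16 best=90, l++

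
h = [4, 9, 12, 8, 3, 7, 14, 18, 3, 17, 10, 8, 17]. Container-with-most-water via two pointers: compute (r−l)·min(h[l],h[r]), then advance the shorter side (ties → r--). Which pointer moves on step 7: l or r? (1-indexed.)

l=1 r=13: min(4,17)*12=48 best=48 *, l++
l=2 r=13: min(9,17)*11=99 best=99 *, l++
l=3 r=13: min(12,17)*10=120 best=120 *, l++
l=4 r=13: min(8,17)*9=72 best=120, l++
l=5 r=13: min(3,17)*8=24 best=120, l++
l=6 r=13: min(7,17)*7=49 best=120, l++
l=7 r=13: min(14,17)*6=84 best=120, l++

l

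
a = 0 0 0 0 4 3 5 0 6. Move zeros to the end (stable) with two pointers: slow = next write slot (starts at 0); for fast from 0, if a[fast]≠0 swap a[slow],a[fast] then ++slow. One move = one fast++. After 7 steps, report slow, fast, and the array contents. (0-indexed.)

slow=3, fast=7, a=[4, 3, 5, 0, 0, 0, 0, 0, 6]

slow=0 fast=0: a[fast]=0, fast++
slow=0 fast=1: a[fast]=0, fast++
slow=0 fast=2: a[fast]=0, fast++
slow=0 fast=3: a[fast]=0, fast++
slow=0 fast=4: a[fast]=4≠0 swap→a[0]=4, slow++,fast++
slow=1 fast=5: a[fast]=3≠0 swap→a[1]=3, slow++,fast++
slow=2 fast=6: a[fast]=5≠0 swap→a[2]=5, slow++,fast++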